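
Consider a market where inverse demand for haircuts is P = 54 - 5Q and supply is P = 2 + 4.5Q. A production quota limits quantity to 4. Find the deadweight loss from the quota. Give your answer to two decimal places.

Unrestricted equilibrium: Q* = (54 - 2)/(5 + 4.5) = 5.4737.
At Q = 4 the demand price is 54 - 5(4) = 34 and the supply price is 2 + 4.5(4) = 20.
DWL = (1/2)(gap between curves at 4) x (Q* - 4) = (1/2)(14)(1.4737) = 10.3158.

10.32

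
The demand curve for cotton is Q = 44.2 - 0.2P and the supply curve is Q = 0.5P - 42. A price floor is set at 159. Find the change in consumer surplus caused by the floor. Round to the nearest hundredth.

-573.20

Rewriting demand in inverse form: P = 221 - 5Q.
Rewriting supply in inverse form: P = 84 + 2Q.
Free-market equilibrium: 221 - 5Q = 84 + 2Q gives Q* = 19.5714, P* = 123.1429.
At P = 159, buyers demand (221 - 159)/5 = 12.4 while sellers would supply more, so the quantity traded is 12.4 at price 159.
CS goes from (1/2)(19.5714)(97.8571) = 957.602 to 384.4 (computed as (221 - 159)(12.4) - (1/2)(5)(12.4)^2), a change of -573.202.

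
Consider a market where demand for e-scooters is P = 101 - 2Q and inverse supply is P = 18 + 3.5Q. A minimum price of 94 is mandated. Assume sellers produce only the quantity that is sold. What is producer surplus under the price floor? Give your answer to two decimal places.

244.56

Without the control, 101 - 2Q = 18 + 3.5Q so Q* = 15.0909 and P* = 70.8182.
At the floor price 94, quantity demanded is (101 - 94)/2 = 3.5; demand is the short side, so Q = 3.5 trades at P = 94.
The supply price at Q = 3.5 is 30.25. PS is the trapezoid between 94 and supply over [0, 3.5]: (1/2)[(94 - 18) + (94 - 30.25)](3.5) = 244.5625.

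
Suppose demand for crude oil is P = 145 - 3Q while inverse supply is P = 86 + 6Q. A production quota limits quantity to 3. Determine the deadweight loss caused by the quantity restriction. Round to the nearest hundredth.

56.89

Unrestricted equilibrium: Q* = (145 - 86)/(3 + 6) = 6.5556.
At Q = 3 the demand price is 145 - 3(3) = 136 and the supply price is 86 + 6(3) = 104.
Deadweight loss is the triangle between the curves from 3 to 6.5556: (1/2)(136 - 104)(6.5556 - 3) = 56.8889.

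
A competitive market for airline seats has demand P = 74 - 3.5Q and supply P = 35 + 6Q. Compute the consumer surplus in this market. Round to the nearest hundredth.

Equilibrium: 74 - 3.5Q = 35 + 6Q, so Q* = 4.1053 and P* = 59.6316.
Consumer surplus is the triangle under demand above P*: (1/2)(4.1053)(74 - 59.6316) = (1/2)(4.1053)(14.3684) = 29.4931.

29.49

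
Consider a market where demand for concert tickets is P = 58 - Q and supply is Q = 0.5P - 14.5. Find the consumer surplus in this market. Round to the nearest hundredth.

Rewriting supply in inverse form: P = 29 + 2Q.
Setting demand equal to supply, 29 = 3Q, so Q* = 9.6667 and P* = 48.3333.
Consumer surplus is the triangle under demand above P*: (1/2)(9.6667)(58 - 48.3333) = (1/2)(9.6667)(9.6667) = 46.7222.

46.72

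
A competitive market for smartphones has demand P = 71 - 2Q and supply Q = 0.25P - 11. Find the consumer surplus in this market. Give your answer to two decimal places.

Rewriting supply in inverse form: P = 44 + 4Q.
Setting demand equal to supply, 27 = 6Q, so Q* = 4.5 and P* = 62.
Consumer surplus is the triangle under demand above P*: (1/2)(4.5)(71 - 62) = (1/2)(4.5)(9) = 20.25.

20.25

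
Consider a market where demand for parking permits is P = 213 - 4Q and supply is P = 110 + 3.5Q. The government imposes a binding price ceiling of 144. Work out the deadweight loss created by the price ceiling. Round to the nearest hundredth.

Without the control, 213 - 4Q = 110 + 3.5Q so Q* = 13.7333 and P* = 158.0667.
At the ceiling price 144, quantity supplied is (144 - 110)/3.5 = 9.7143; supply is the short side, so Q = 9.7143 trades at P = 144.
At Q = 9.7143 the demand price is 174.1429 and the supply price is 144. Deadweight loss is the triangle between the curves from 9.7143 to 13.7333: (1/2)(174.1429 - 144)(13.7333 - 9.7143) = 60.5728.

60.57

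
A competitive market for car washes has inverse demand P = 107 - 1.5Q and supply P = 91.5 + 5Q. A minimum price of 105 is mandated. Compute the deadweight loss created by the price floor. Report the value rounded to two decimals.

3.59

Without the control, 107 - 1.5Q = 91.5 + 5Q so Q* = 2.3846 and P* = 103.4231.
At P = 105, buyers demand (107 - 105)/1.5 = 1.3333 while sellers would supply more, so the quantity traded is 1.3333 at price 105.
At Q = 1.3333 the demand price is 105 and the supply price is 98.1667. Deadweight loss is the triangle between the curves from 1.3333 to 2.3846: (1/2)(105 - 98.1667)(2.3846 - 1.3333) = 3.5919.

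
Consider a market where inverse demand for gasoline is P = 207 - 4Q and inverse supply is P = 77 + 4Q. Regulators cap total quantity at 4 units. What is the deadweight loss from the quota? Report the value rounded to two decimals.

600.25

Without the quota, 207 - 4Q = 77 + 4Q gives Q* = 16.25.
At Q = 4 the demand price is 207 - 4(4) = 191 and the supply price is 77 + 4(4) = 93.
Deadweight loss is the triangle between the curves from 4 to 16.25: (1/2)(191 - 93)(16.25 - 4) = 600.25.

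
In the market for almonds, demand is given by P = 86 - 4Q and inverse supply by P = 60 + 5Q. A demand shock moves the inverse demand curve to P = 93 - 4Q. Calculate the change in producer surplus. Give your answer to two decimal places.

12.75

Initial equilibrium: Q_0 = 2.8889, P_0 = 74.4444; CS_0 = (1/2)(2.8889)(11.5556) = 16.6914, PS_0 = (1/2)(2.8889)(14.4444) = 20.8642.
New equilibrium: 93 - 4Q = 60 + 5Q gives Q_1 = 3.6667, P_1 = 78.3333; CS_1 = 26.8889, PS_1 = 33.6111.
Change in producer surplus = 33.6111 - 20.8642 = 12.7469.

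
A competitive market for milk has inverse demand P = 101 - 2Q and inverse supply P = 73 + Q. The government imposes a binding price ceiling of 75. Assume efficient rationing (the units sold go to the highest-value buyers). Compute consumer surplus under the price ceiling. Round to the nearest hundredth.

48.00

Free-market equilibrium: 101 - 2Q = 73 + Q gives Q* = 9.3333, P* = 82.3333.
At the ceiling price 75, quantity supplied is (75 - 73)/1 = 2; supply is the short side, so Q = 2 trades at P = 75.
The demand price at Q = 2 is 97. CS is the trapezoid between demand and 75 over [0, 2]: (1/2)[(101 - 75) + (97 - 75)](2) = 48.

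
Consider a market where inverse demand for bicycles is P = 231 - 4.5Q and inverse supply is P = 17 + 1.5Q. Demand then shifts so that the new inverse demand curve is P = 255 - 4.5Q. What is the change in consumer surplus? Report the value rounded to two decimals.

Initial equilibrium: Q_0 = 35.6667, P_0 = 70.5; CS_0 = (1/2)(35.6667)(160.5) = 2862.25, PS_0 = (1/2)(35.6667)(53.5) = 954.0833.
New equilibrium: 255 - 4.5Q = 17 + 1.5Q gives Q_1 = 39.6667, P_1 = 76.5; CS_1 = 3540.25, PS_1 = 1180.0833.
Change in consumer surplus = 3540.25 - 2862.25 = 678.

678.00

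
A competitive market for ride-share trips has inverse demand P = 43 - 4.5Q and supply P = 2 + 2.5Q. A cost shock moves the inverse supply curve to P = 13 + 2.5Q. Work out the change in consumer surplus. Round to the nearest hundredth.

-35.86

Initial equilibrium: Q_0 = 5.8571, P_0 = 16.6429; CS_0 = (1/2)(5.8571)(26.3571) = 77.1888, PS_0 = (1/2)(5.8571)(14.6429) = 42.8827.
New equilibrium: 43 - 4.5Q = 13 + 2.5Q gives Q_1 = 4.2857, P_1 = 23.7143; CS_1 = 41.3265, PS_1 = 22.9592.
Change in consumer surplus = 41.3265 - 77.1888 = -35.8622.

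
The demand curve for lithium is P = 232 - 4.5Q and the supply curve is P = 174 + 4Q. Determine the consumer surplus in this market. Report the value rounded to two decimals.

104.76

Equilibrium: 232 - 4.5Q = 174 + 4Q, so Q* = 6.8235 and P* = 201.2941.
The demand choke price is 232, so CS = (1/2)(Q*)(232 - P*) = (1/2)(6.8235)(30.7059) = 104.7612.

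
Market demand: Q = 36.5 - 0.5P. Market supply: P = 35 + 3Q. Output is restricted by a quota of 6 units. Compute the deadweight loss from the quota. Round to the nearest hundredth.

6.40

Rewriting demand in inverse form: P = 73 - 2Q.
Without the quota, 73 - 2Q = 35 + 3Q gives Q* = 7.6.
At Q = 6 the demand price is 73 - 2(6) = 61 and the supply price is 35 + 3(6) = 53.
Deadweight loss is the triangle between the curves from 6 to 7.6: (1/2)(61 - 53)(7.6 - 6) = 6.4.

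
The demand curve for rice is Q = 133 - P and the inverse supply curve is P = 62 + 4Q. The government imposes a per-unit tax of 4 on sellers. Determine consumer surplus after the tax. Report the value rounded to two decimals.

89.78

Rewriting demand in inverse form: P = 133 - Q.
Pre-tax equilibrium: 133 - Q = 62 + 4Q gives Q* = 14.2, P* = 118.8.
A tax on sellers shifts supply up by 4: 133 - Q = 62 + 4Q + 4, so Q_t = 13.4. Buyers pay P_b = 119.6; sellers receive P_s = P_b - 4 = 115.6.
Consumer surplus is the triangle under demand above P_b: (1/2)(13.4)(133 - 119.6) = 89.78.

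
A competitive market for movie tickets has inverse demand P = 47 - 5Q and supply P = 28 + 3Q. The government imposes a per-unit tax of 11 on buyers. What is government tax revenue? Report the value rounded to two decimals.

Without the tax, 47 - 5Q = 28 + 3Q so Q* = 2.375 and P* = 35.125.
A tax on buyers shifts demand down by 11: (47 - 11) - 5Q = 28 + 3Q, so Q_t = 1. Buyers pay P_b = 42; sellers receive P_s = P_b - 11 = 31.
Revenue is the tax times quantity traded: 11 x 1 = 11.

11.00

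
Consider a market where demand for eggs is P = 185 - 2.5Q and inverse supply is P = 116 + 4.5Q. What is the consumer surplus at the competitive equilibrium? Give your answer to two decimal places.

Set 185 - 2.5Q = 116 + 4.5Q, which gives 69 = 7Q, so Q* = 9.8571 and P* = 185 - 2.5(9.8571) = 160.3571.
Consumer surplus is the triangle under demand above P*: (1/2)(9.8571)(185 - 160.3571) = (1/2)(9.8571)(24.6429) = 121.4541.

121.45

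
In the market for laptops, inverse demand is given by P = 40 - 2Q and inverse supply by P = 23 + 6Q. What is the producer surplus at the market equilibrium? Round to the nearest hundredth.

13.55

Equilibrium: 40 - 2Q = 23 + 6Q, so Q* = 2.125 and P* = 35.75.
The supply curve's price intercept is 23, so PS = (1/2)(Q*)(P* - 23) = (1/2)(2.125)(12.75) = 13.5469.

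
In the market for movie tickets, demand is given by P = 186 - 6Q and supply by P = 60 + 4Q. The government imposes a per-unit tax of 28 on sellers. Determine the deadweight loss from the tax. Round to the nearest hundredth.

Pre-tax equilibrium: 186 - 6Q = 60 + 4Q gives Q* = 12.6, P* = 110.4.
With the tax, sellers need 28 more per unit: 186 - 6Q = 60 + 4Q + 28, so Q_t = 9.8. Buyers pay P_b = 127.2; sellers receive P_s = P_b - 28 = 99.2.
Deadweight loss is the triangle between the curves from Q_t to Q*: (1/2)(12.6 - 9.8)(28) = 39.2.

39.20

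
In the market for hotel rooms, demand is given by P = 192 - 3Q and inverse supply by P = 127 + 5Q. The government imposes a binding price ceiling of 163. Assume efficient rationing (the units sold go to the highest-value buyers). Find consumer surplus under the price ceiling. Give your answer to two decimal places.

Free-market equilibrium: 192 - 3Q = 127 + 5Q gives Q* = 8.125, P* = 167.625.
At P = 163, sellers supply (163 - 127)/5 = 7.2 while buyers want more, so the quantity traded is 7.2 at price 163.
The demand price at Q = 7.2 is 170.4. CS is the trapezoid between demand and 163 over [0, 7.2]: (1/2)[(192 - 163) + (170.4 - 163)](7.2) = 131.04.

131.04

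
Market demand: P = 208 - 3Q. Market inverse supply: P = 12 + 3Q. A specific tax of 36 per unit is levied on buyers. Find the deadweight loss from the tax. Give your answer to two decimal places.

Without the tax, 208 - 3Q = 12 + 3Q so Q* = 32.6667 and P* = 110.
With the tax, buyers' net willingness to pay falls by 36: (208 - 36) - 3Q = 12 + 3Q, so Q_t = 26.6667. Buyers pay P_b = 128; sellers receive P_s = P_b - 36 = 92.
Deadweight loss is the triangle between the curves from Q_t to Q*: (1/2)(32.6667 - 26.6667)(36) = 108.

108.00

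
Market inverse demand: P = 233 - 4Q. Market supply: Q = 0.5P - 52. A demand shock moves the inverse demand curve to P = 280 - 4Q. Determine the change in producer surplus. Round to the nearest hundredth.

Rewriting supply in inverse form: P = 104 + 2Q.
Initial equilibrium: Q_0 = 21.5, P_0 = 147; CS_0 = (1/2)(21.5)(86) = 924.5, PS_0 = (1/2)(21.5)(43) = 462.25.
New equilibrium: 280 - 4Q = 104 + 2Q gives Q_1 = 29.3333, P_1 = 162.6667; CS_1 = 1720.8889, PS_1 = 860.4444.
Change in producer surplus = 860.4444 - 462.25 = 398.1944.

398.19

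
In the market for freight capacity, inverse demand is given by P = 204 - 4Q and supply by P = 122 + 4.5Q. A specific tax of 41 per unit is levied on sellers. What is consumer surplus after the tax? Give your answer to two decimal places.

Pre-tax equilibrium: 204 - 4Q = 122 + 4.5Q gives Q* = 9.6471, P* = 165.4118.
A tax on sellers shifts supply up by 41: 204 - 4Q = 122 + 4.5Q + 41, so Q_t = 4.8235. Buyers pay P_b = 184.7059; sellers receive P_s = P_b - 41 = 143.7059.
Consumer surplus is the triangle under demand above P_b: (1/2)(4.8235)(204 - 184.7059) = 46.5329.

46.53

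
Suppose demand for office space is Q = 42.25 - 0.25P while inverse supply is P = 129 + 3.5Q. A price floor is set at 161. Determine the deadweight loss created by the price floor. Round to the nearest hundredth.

41.67

Rewriting demand in inverse form: P = 169 - 4Q.
Without the control, 169 - 4Q = 129 + 3.5Q so Q* = 5.3333 and P* = 147.6667.
At P = 161, buyers demand (169 - 161)/4 = 2 while sellers would supply more, so the quantity traded is 2 at price 161.
The lost-trades triangle has base Q* - 2 = 3.3333 and height equal to the gap between the curves at Q = 2, which is 161 - 136 = 25. DWL = (1/2)(3.3333)(25) = 41.6667.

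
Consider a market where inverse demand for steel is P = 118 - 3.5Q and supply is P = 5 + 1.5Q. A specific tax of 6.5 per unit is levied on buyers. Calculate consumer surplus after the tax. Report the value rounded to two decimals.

793.96

Pre-tax equilibrium: 118 - 3.5Q = 5 + 1.5Q gives Q* = 22.6, P* = 38.9.
A tax on buyers shifts demand down by 6.5: (118 - 6.5) - 3.5Q = 5 + 1.5Q, so Q_t = 21.3. Buyers pay P_b = 43.45; sellers receive P_s = P_b - 6.5 = 36.95.
Consumer surplus is the triangle under demand above P_b: (1/2)(21.3)(118 - 43.45) = 793.9575.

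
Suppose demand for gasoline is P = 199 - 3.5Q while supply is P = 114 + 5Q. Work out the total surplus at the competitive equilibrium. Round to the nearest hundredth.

425.00

Set 199 - 3.5Q = 114 + 5Q, which gives 85 = 8.5Q, so Q* = 10 and P* = 199 - 3.5(10) = 164.
Total surplus is the full triangle between the curves from 0 to Q*: (1/2)(10)(199 - 114) = 425.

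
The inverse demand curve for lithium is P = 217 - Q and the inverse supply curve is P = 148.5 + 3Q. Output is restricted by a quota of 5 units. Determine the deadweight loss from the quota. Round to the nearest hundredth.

Without the quota, 217 - Q = 148.5 + 3Q gives Q* = 17.125.
At Q = 5 the demand price is 217 - (5) = 212 and the supply price is 148.5 + 3(5) = 163.5.
Deadweight loss is the triangle between the curves from 5 to 17.125: (1/2)(212 - 163.5)(17.125 - 5) = 294.0312.

294.03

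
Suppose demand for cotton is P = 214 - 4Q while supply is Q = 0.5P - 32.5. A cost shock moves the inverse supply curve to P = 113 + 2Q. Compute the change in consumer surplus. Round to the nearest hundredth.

-666.67

Rewriting supply in inverse form: P = 65 + 2Q.
Initial equilibrium: Q_0 = 24.8333, P_0 = 114.6667; CS_0 = (1/2)(24.8333)(99.3333) = 1233.3889, PS_0 = (1/2)(24.8333)(49.6667) = 616.6944.
New equilibrium: 214 - 4Q = 113 + 2Q gives Q_1 = 16.8333, P_1 = 146.6667; CS_1 = 566.7222, PS_1 = 283.3611.
Change in consumer surplus = 566.7222 - 1233.3889 = -666.6667.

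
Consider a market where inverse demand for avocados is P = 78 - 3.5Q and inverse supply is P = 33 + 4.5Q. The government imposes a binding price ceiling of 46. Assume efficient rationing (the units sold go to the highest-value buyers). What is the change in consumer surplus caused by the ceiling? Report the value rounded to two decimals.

22.47

Without the control, 78 - 3.5Q = 33 + 4.5Q so Q* = 5.625 and P* = 58.3125.
At the ceiling price 46, quantity supplied is (46 - 33)/4.5 = 2.8889; supply is the short side, so Q = 2.8889 trades at P = 46.
CS goes from (1/2)(5.625)(19.6875) = 55.3711 to 77.8395 (computed as (78 - 46)(2.8889) - (1/2)(3.5)(2.8889)^2), a change of 22.4684.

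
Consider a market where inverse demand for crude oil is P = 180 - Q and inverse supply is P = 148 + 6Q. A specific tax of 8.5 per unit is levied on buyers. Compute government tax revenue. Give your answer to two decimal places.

28.54

Pre-tax equilibrium: 180 - Q = 148 + 6Q gives Q* = 4.5714, P* = 175.4286.
A tax on buyers shifts demand down by 8.5: (180 - 8.5) - Q = 148 + 6Q, so Q_t = 3.3571. Buyers pay P_b = 176.6429; sellers receive P_s = P_b - 8.5 = 168.1429.
Tax revenue = t x Q_t = 8.5 x 3.3571 = 28.5357.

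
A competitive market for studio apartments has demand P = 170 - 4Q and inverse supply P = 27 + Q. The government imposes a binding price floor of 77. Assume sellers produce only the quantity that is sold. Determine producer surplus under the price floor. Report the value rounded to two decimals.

892.22

Without the control, 170 - 4Q = 27 + Q so Q* = 28.6 and P* = 55.6.
At the floor price 77, quantity demanded is (170 - 77)/4 = 23.25; demand is the short side, so Q = 23.25 trades at P = 77.
The supply price at Q = 23.25 is 50.25. PS is the trapezoid between 77 and supply over [0, 23.25]: (1/2)[(77 - 27) + (77 - 50.25)](23.25) = 892.2188.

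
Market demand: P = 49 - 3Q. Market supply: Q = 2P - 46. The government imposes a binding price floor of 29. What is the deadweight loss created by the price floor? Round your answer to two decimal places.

1.02

Rewriting supply in inverse form: P = 23 + 0.5Q.
Without the control, 49 - 3Q = 23 + 0.5Q so Q* = 7.4286 and P* = 26.7143.
At the floor price 29, quantity demanded is (49 - 29)/3 = 6.6667; demand is the short side, so Q = 6.6667 trades at P = 29.
The lost-trades triangle has base Q* - 6.6667 = 0.7619 and height equal to the gap between the curves at Q = 6.6667, which is 29 - 26.3333 = 2.6667. DWL = (1/2)(0.7619)(2.6667) = 1.0159.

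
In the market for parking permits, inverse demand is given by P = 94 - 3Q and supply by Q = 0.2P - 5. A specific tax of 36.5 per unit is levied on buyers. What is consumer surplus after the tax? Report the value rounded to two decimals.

24.76

Rewriting supply in inverse form: P = 25 + 5Q.
Without the tax, 94 - 3Q = 25 + 5Q so Q* = 8.625 and P* = 68.125.
With the tax, buyers' net willingness to pay falls by 36.5: (94 - 36.5) - 3Q = 25 + 5Q, so Q_t = 4.0625. Buyers pay P_b = 81.8125; sellers receive P_s = P_b - 36.5 = 45.3125.
Consumer surplus is the triangle under demand above P_b: (1/2)(4.0625)(94 - 81.8125) = 24.7559.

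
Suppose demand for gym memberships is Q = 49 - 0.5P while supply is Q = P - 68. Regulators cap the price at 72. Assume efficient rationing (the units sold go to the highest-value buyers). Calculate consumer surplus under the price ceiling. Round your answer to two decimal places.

Rewriting demand in inverse form: P = 98 - 2Q.
Rewriting supply in inverse form: P = 68 + Q.
Without the control, 98 - 2Q = 68 + Q so Q* = 10 and P* = 78.
At P = 72, sellers supply (72 - 68)/1 = 4 while buyers want more, so the quantity traded is 4 at price 72.
The demand price at Q = 4 is 90. CS is the trapezoid between demand and 72 over [0, 4]: (1/2)[(98 - 72) + (90 - 72)](4) = 88.

88.00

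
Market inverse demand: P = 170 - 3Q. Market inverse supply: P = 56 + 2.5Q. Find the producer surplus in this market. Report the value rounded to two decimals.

Set 170 - 3Q = 56 + 2.5Q, which gives 114 = 5.5Q, so Q* = 20.7273 and P* = 170 - 3(20.7273) = 107.8182.
PS is the area between P* and the supply curve from 0 to Q*: (1/2)(20.7273)(51.8182) = 537.0248.

537.02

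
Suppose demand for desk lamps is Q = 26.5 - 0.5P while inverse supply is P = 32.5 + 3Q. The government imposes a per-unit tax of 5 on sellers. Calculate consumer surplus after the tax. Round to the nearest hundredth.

Rewriting demand in inverse form: P = 53 - 2Q.
Pre-tax equilibrium: 53 - 2Q = 32.5 + 3Q gives Q* = 4.1, P* = 44.8.
With the tax, sellers need 5 more per unit: 53 - 2Q = 32.5 + 3Q + 5, so Q_t = 3.1. Buyers pay P_b = 46.8; sellers receive P_s = P_b - 5 = 41.8.
CS = (1/2)(Q_t)(53 - P_b) = (1/2)(3.1)(6.2) = 9.61.

9.61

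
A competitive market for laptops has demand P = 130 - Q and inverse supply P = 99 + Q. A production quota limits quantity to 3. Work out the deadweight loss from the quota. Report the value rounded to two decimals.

Unrestricted equilibrium: Q* = (130 - 99)/(1 + 1) = 15.5.
At Q = 3 the demand price is 130 - (3) = 127 and the supply price is 99 + (3) = 102.
Deadweight loss is the triangle between the curves from 3 to 15.5: (1/2)(127 - 102)(15.5 - 3) = 156.25.

156.25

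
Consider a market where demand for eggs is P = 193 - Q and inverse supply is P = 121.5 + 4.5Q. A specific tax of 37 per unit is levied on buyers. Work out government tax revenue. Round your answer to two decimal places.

232.09

Pre-tax equilibrium: 193 - Q = 121.5 + 4.5Q gives Q* = 13, P* = 180.
A tax on buyers shifts demand down by 37: (193 - 37) - Q = 121.5 + 4.5Q, so Q_t = 6.2727. Buyers pay P_b = 186.7273; sellers receive P_s = P_b - 37 = 149.7273.
Tax revenue = t x Q_t = 37 x 6.2727 = 232.0909.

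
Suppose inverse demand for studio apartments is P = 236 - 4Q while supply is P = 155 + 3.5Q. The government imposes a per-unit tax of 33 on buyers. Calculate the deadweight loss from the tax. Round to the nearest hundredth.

Without the tax, 236 - 4Q = 155 + 3.5Q so Q* = 10.8 and P* = 192.8.
With the tax, buyers' net willingness to pay falls by 33: (236 - 33) - 4Q = 155 + 3.5Q, so Q_t = 6.4. Buyers pay P_b = 210.4; sellers receive P_s = P_b - 33 = 177.4.
The welfare triangle lost has base Q* - Q_t = 4.4 and height t = 33, so DWL = (1/2)(4.4)(33) = 72.6.

72.60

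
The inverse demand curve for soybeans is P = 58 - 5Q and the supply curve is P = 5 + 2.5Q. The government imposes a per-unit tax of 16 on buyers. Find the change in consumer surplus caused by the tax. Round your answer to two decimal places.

Pre-tax equilibrium: 58 - 5Q = 5 + 2.5Q gives Q* = 7.0667, P* = 22.6667.
With the tax, buyers' net willingness to pay falls by 16: (58 - 16) - 5Q = 5 + 2.5Q, so Q_t = 4.9333. Buyers pay P_b = 33.3333; sellers receive P_s = P_b - 16 = 17.3333.
Consumers lose the trapezoid between P* and P_b out to Q_t plus the triangle from Q_t to Q*: change in CS = 60.8444 - 124.8444 = -64.

-64.00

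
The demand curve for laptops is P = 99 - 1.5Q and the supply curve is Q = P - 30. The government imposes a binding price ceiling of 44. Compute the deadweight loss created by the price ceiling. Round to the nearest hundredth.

231.20

Rewriting supply in inverse form: P = 30 + Q.
Without the control, 99 - 1.5Q = 30 + Q so Q* = 27.6 and P* = 57.6.
At the ceiling price 44, quantity supplied is (44 - 30)/1 = 14; supply is the short side, so Q = 14 trades at P = 44.
At Q = 14 the demand price is 78 and the supply price is 44. Deadweight loss is the triangle between the curves from 14 to 27.6: (1/2)(78 - 44)(27.6 - 14) = 231.2.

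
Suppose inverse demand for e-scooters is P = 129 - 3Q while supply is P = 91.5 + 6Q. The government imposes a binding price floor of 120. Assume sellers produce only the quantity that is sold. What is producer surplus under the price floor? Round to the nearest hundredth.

Without the control, 129 - 3Q = 91.5 + 6Q so Q* = 4.1667 and P* = 116.5.
At the floor price 120, quantity demanded is (129 - 120)/3 = 3; demand is the short side, so Q = 3 trades at P = 120.
The supply price at Q = 3 is 109.5. PS is the trapezoid between 120 and supply over [0, 3]: (1/2)[(120 - 91.5) + (120 - 109.5)](3) = 58.5.

58.50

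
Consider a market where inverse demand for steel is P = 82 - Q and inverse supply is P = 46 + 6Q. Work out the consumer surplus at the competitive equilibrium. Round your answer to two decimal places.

Equilibrium: 82 - Q = 46 + 6Q, so Q* = 5.1429 and P* = 76.8571.
Consumer surplus is the triangle under demand above P*: (1/2)(5.1429)(82 - 76.8571) = (1/2)(5.1429)(5.1429) = 13.2245.

13.22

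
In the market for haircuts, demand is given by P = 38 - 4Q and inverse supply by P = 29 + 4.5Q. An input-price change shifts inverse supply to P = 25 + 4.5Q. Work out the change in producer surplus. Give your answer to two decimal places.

Initial equilibrium: Q_0 = 1.0588, P_0 = 33.7647; CS_0 = (1/2)(1.0588)(4.2353) = 2.2422, PS_0 = (1/2)(1.0588)(4.7647) = 2.5225.
New equilibrium: 38 - 4Q = 25 + 4.5Q gives Q_1 = 1.5294, P_1 = 31.8824; CS_1 = 4.6782, PS_1 = 5.263.
Change in producer surplus = 5.263 - 2.5225 = 2.7405.

2.74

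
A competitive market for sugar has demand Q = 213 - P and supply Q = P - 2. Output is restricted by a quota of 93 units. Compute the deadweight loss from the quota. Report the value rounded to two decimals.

156.25

Rewriting demand in inverse form: P = 213 - Q.
Rewriting supply in inverse form: P = 2 + Q.
Without the quota, 213 - Q = 2 + Q gives Q* = 105.5.
At Q = 93 the demand price is 213 - (93) = 120 and the supply price is 2 + (93) = 95.
DWL = (1/2)(gap between curves at 93) x (Q* - 93) = (1/2)(25)(12.5) = 156.25.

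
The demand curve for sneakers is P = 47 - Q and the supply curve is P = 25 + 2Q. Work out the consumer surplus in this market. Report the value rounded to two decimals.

Setting demand equal to supply, 22 = 3Q, so Q* = 7.3333 and P* = 39.6667.
Consumer surplus is the triangle under demand above P*: (1/2)(7.3333)(47 - 39.6667) = (1/2)(7.3333)(7.3333) = 26.8889.

26.89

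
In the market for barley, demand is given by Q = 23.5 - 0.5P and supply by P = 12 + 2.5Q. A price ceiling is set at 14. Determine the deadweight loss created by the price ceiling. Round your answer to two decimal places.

Rewriting demand in inverse form: P = 47 - 2Q.
Free-market equilibrium: 47 - 2Q = 12 + 2.5Q gives Q* = 7.7778, P* = 31.4444.
At P = 14, sellers supply (14 - 12)/2.5 = 0.8 while buyers want more, so the quantity traded is 0.8 at price 14.
The lost-trades triangle has base Q* - 0.8 = 6.9778 and height equal to the gap between the curves at Q = 0.8, which is 45.4 - 14 = 31.4. DWL = (1/2)(6.9778)(31.4) = 109.5511.

109.55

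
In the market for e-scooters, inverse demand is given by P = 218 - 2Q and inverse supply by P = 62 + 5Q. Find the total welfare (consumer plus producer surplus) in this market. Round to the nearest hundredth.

Equilibrium: 218 - 2Q = 62 + 5Q, so Q* = 22.2857 and P* = 173.4286.
CS = (1/2)(22.2857)(44.5714) = 496.6531 and PS = (1/2)(22.2857)(111.4286) = 1241.6327, so total surplus = 1738.2857.

1738.29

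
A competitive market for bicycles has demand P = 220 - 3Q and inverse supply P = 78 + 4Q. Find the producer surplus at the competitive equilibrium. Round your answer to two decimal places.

823.02

Set 220 - 3Q = 78 + 4Q, which gives 142 = 7Q, so Q* = 20.2857 and P* = 220 - 3(20.2857) = 159.1429.
The supply curve's price intercept is 78, so PS = (1/2)(Q*)(P* - 78) = (1/2)(20.2857)(81.1429) = 823.0204.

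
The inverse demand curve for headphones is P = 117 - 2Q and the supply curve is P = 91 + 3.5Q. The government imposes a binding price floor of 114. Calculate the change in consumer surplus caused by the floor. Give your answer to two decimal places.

-20.10

Without the control, 117 - 2Q = 91 + 3.5Q so Q* = 4.7273 and P* = 107.5455.
At P = 114, buyers demand (117 - 114)/2 = 1.5 while sellers would supply more, so the quantity traded is 1.5 at price 114.
CS goes from (1/2)(4.7273)(9.4545) = 22.3471 to 2.25 (computed as (117 - 114)(1.5) - (1/2)(2)(1.5)^2), a change of -20.0971.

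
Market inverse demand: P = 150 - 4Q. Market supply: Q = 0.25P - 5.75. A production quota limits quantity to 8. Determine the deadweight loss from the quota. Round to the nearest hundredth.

248.06

Rewriting supply in inverse form: P = 23 + 4Q.
Without the quota, 150 - 4Q = 23 + 4Q gives Q* = 15.875.
At Q = 8 the demand price is 150 - 4(8) = 118 and the supply price is 23 + 4(8) = 55.
DWL = (1/2)(gap between curves at 8) x (Q* - 8) = (1/2)(63)(7.875) = 248.0625.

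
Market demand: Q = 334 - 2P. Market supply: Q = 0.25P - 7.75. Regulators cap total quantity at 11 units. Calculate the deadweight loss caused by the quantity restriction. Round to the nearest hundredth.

831.36

Rewriting demand in inverse form: P = 167 - 0.5Q.
Rewriting supply in inverse form: P = 31 + 4Q.
Without the quota, 167 - 0.5Q = 31 + 4Q gives Q* = 30.2222.
At Q = 11 the demand price is 167 - 0.5(11) = 161.5 and the supply price is 31 + 4(11) = 75.
DWL = (1/2)(gap between curves at 11) x (Q* - 11) = (1/2)(86.5)(19.2222) = 831.3611.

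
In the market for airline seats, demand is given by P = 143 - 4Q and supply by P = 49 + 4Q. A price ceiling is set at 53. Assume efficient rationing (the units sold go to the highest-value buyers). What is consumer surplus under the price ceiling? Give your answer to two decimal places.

88.00

Without the control, 143 - 4Q = 49 + 4Q so Q* = 11.75 and P* = 96.
At P = 53, sellers supply (53 - 49)/4 = 1 while buyers want more, so the quantity traded is 1 at price 53.
The demand price at Q = 1 is 139. CS is the trapezoid between demand and 53 over [0, 1]: (1/2)[(143 - 53) + (139 - 53)](1) = 88.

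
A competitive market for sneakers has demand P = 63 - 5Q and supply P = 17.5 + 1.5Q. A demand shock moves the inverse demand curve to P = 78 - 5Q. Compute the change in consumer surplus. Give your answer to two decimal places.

94.08

Initial equilibrium: Q_0 = 7, P_0 = 28; CS_0 = (1/2)(7)(35) = 122.5, PS_0 = (1/2)(7)(10.5) = 36.75.
New equilibrium: 78 - 5Q = 17.5 + 1.5Q gives Q_1 = 9.3077, P_1 = 31.4615; CS_1 = 216.5828, PS_1 = 64.9749.
Change in consumer surplus = 216.5828 - 122.5 = 94.0828.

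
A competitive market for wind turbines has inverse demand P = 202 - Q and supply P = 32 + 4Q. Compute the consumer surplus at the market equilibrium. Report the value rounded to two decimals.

Setting demand equal to supply, 170 = 5Q, so Q* = 34 and P* = 168.
Consumer surplus is the triangle under demand above P*: (1/2)(34)(202 - 168) = (1/2)(34)(34) = 578.

578.00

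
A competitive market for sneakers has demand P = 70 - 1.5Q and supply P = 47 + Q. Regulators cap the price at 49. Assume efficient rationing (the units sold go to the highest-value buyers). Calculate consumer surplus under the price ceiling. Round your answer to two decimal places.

39.00

Free-market equilibrium: 70 - 1.5Q = 47 + Q gives Q* = 9.2, P* = 56.2.
At the ceiling price 49, quantity supplied is (49 - 47)/1 = 2; supply is the short side, so Q = 2 trades at P = 49.
The demand price at Q = 2 is 67. CS is the trapezoid between demand and 49 over [0, 2]: (1/2)[(70 - 49) + (67 - 49)](2) = 39.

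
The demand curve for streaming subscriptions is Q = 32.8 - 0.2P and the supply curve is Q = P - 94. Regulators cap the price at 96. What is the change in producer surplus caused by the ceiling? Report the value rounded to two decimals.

-66.06

Rewriting demand in inverse form: P = 164 - 5Q.
Rewriting supply in inverse form: P = 94 + Q.
Without the control, 164 - 5Q = 94 + Q so Q* = 11.6667 and P* = 105.6667.
At P = 96, sellers supply (96 - 94)/1 = 2 while buyers want more, so the quantity traded is 2 at price 96.
PS goes from (1/2)(11.6667)(11.6667) = 68.0556 to 2 (computed as (96 - 94)(2) - (1/2)(1)(2)^2), a change of -66.0556.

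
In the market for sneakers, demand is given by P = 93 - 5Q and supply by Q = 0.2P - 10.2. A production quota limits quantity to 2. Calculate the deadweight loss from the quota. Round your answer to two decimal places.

Rewriting supply in inverse form: P = 51 + 5Q.
Unrestricted equilibrium: Q* = (93 - 51)/(5 + 5) = 4.2.
At Q = 2 the demand price is 93 - 5(2) = 83 and the supply price is 51 + 5(2) = 61.
DWL = (1/2)(gap between curves at 2) x (Q* - 2) = (1/2)(22)(2.2) = 24.2.

24.20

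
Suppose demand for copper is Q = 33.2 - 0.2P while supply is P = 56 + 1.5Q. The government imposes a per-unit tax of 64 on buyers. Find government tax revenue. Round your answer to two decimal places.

Rewriting demand in inverse form: P = 166 - 5Q.
Without the tax, 166 - 5Q = 56 + 1.5Q so Q* = 16.9231 and P* = 81.3846.
A tax on buyers shifts demand down by 64: (166 - 64) - 5Q = 56 + 1.5Q, so Q_t = 7.0769. Buyers pay P_b = 130.6154; sellers receive P_s = P_b - 64 = 66.6154.
Tax revenue = t x Q_t = 64 x 7.0769 = 452.9231.

452.92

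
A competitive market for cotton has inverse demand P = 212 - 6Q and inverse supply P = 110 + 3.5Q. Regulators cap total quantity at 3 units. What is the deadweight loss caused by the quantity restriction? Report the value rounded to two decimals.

284.33

Unrestricted equilibrium: Q* = (212 - 110)/(6 + 3.5) = 10.7368.
At Q = 3 the demand price is 212 - 6(3) = 194 and the supply price is 110 + 3.5(3) = 120.5.
DWL = (1/2)(gap between curves at 3) x (Q* - 3) = (1/2)(73.5)(7.7368) = 284.3289.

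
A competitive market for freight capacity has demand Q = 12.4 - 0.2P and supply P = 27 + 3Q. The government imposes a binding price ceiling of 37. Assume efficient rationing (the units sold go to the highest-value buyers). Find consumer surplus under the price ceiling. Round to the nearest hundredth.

Rewriting demand in inverse form: P = 62 - 5Q.
Free-market equilibrium: 62 - 5Q = 27 + 3Q gives Q* = 4.375, P* = 40.125.
At the ceiling price 37, quantity supplied is (37 - 27)/3 = 3.3333; supply is the short side, so Q = 3.3333 trades at P = 37.
The demand price at Q = 3.3333 is 45.3333. CS is the trapezoid between demand and 37 over [0, 3.3333]: (1/2)[(62 - 37) + (45.3333 - 37)](3.3333) = 55.5556.

55.56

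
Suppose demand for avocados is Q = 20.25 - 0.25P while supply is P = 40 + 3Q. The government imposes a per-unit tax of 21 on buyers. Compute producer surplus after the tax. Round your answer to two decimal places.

12.24

Rewriting demand in inverse form: P = 81 - 4Q.
Pre-tax equilibrium: 81 - 4Q = 40 + 3Q gives Q* = 5.8571, P* = 57.5714.
A tax on buyers shifts demand down by 21: (81 - 21) - 4Q = 40 + 3Q, so Q_t = 2.8571. Buyers pay P_b = 69.5714; sellers receive P_s = P_b - 21 = 48.5714.
PS = (1/2)(Q_t)(P_s - 40) = (1/2)(2.8571)(8.5714) = 12.2449.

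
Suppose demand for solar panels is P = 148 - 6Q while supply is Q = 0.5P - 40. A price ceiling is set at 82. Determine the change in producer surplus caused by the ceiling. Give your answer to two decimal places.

-71.25

Rewriting supply in inverse form: P = 80 + 2Q.
Free-market equilibrium: 148 - 6Q = 80 + 2Q gives Q* = 8.5, P* = 97.
At P = 82, sellers supply (82 - 80)/2 = 1 while buyers want more, so the quantity traded is 1 at price 82.
PS goes from (1/2)(8.5)(17) = 72.25 to 1 (computed as (82 - 80)(1) - (1/2)(2)(1)^2), a change of -71.25.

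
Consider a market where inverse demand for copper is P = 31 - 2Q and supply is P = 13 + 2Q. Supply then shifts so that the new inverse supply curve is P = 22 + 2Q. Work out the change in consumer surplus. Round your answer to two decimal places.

Initial equilibrium: Q_0 = 4.5, P_0 = 22; CS_0 = (1/2)(4.5)(9) = 20.25, PS_0 = (1/2)(4.5)(9) = 20.25.
New equilibrium: 31 - 2Q = 22 + 2Q gives Q_1 = 2.25, P_1 = 26.5; CS_1 = 5.0625, PS_1 = 5.0625.
Change in consumer surplus = 5.0625 - 20.25 = -15.1875.

-15.19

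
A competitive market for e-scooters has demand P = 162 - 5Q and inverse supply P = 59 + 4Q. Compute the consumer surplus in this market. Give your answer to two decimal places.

327.44

Setting demand equal to supply, 103 = 9Q, so Q* = 11.4444 and P* = 104.7778.
CS is the area between the demand curve and P* from 0 to Q*: (1/2)(11.4444)(57.2222) = 327.4383.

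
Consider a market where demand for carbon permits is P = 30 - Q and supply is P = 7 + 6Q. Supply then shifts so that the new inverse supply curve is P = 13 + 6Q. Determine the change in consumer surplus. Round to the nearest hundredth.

-2.45

Initial equilibrium: Q_0 = 3.2857, P_0 = 26.7143; CS_0 = (1/2)(3.2857)(3.2857) = 5.398, PS_0 = (1/2)(3.2857)(19.7143) = 32.3878.
New equilibrium: 30 - Q = 13 + 6Q gives Q_1 = 2.4286, P_1 = 27.5714; CS_1 = 2.949, PS_1 = 17.6939.
Change in consumer surplus = 2.949 - 5.398 = -2.449.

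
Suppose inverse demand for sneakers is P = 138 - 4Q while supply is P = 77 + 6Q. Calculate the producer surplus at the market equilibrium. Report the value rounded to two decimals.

111.63

Setting demand equal to supply, 61 = 10Q, so Q* = 6.1 and P* = 113.6.
The supply curve's price intercept is 77, so PS = (1/2)(Q*)(P* - 77) = (1/2)(6.1)(36.6) = 111.63.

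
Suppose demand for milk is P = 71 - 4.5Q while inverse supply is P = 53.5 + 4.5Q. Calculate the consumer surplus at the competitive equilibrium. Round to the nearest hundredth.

Set 71 - 4.5Q = 53.5 + 4.5Q, which gives 17.5 = 9Q, so Q* = 1.9444 and P* = 71 - 4.5(1.9444) = 62.25.
CS is the area between the demand curve and P* from 0 to Q*: (1/2)(1.9444)(8.75) = 8.5069.

8.51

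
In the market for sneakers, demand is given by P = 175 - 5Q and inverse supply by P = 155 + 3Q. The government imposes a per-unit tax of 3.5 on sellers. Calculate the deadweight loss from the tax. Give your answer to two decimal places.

Pre-tax equilibrium: 175 - 5Q = 155 + 3Q gives Q* = 2.5, P* = 162.5.
A tax on sellers shifts supply up by 3.5: 175 - 5Q = 155 + 3Q + 3.5, so Q_t = 2.0625. Buyers pay P_b = 164.6875; sellers receive P_s = P_b - 3.5 = 161.1875.
The welfare triangle lost has base Q* - Q_t = 0.4375 and height t = 3.5, so DWL = (1/2)(0.4375)(3.5) = 0.7656.

0.77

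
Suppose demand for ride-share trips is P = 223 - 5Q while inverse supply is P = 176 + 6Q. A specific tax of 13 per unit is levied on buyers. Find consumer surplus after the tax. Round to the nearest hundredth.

Without the tax, 223 - 5Q = 176 + 6Q so Q* = 4.2727 and P* = 201.6364.
With the tax, buyers' net willingness to pay falls by 13: (223 - 13) - 5Q = 176 + 6Q, so Q_t = 3.0909. Buyers pay P_b = 207.5455; sellers receive P_s = P_b - 13 = 194.5455.
Consumer surplus is the triangle under demand above P_b: (1/2)(3.0909)(223 - 207.5455) = 23.8843.

23.88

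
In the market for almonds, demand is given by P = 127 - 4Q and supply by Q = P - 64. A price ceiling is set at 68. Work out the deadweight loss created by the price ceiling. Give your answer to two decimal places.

Rewriting supply in inverse form: P = 64 + Q.
Without the control, 127 - 4Q = 64 + Q so Q* = 12.6 and P* = 76.6.
At the ceiling price 68, quantity supplied is (68 - 64)/1 = 4; supply is the short side, so Q = 4 trades at P = 68.
At Q = 4 the demand price is 111 and the supply price is 68. Deadweight loss is the triangle between the curves from 4 to 12.6: (1/2)(111 - 68)(12.6 - 4) = 184.9.

184.90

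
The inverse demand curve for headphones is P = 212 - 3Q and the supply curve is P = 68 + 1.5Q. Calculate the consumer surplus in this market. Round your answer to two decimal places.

Set 212 - 3Q = 68 + 1.5Q, which gives 144 = 4.5Q, so Q* = 32 and P* = 212 - 3(32) = 116.
CS is the area between the demand curve and P* from 0 to Q*: (1/2)(32)(96) = 1536.

1536.00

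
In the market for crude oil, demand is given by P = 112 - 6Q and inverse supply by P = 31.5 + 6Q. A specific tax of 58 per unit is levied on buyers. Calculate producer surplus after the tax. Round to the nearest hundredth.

10.55

Without the tax, 112 - 6Q = 31.5 + 6Q so Q* = 6.7083 and P* = 71.75.
A tax on buyers shifts demand down by 58: (112 - 58) - 6Q = 31.5 + 6Q, so Q_t = 1.875. Buyers pay P_b = 100.75; sellers receive P_s = P_b - 58 = 42.75.
PS = (1/2)(Q_t)(P_s - 31.5) = (1/2)(1.875)(11.25) = 10.5469.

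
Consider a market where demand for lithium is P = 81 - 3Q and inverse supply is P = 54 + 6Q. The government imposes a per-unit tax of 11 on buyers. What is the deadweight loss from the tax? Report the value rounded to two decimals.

6.72

Pre-tax equilibrium: 81 - 3Q = 54 + 6Q gives Q* = 3, P* = 72.
With the tax, buyers' net willingness to pay falls by 11: (81 - 11) - 3Q = 54 + 6Q, so Q_t = 1.7778. Buyers pay P_b = 75.6667; sellers receive P_s = P_b - 11 = 64.6667.
Deadweight loss is the triangle between the curves from Q_t to Q*: (1/2)(3 - 1.7778)(11) = 6.7222.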